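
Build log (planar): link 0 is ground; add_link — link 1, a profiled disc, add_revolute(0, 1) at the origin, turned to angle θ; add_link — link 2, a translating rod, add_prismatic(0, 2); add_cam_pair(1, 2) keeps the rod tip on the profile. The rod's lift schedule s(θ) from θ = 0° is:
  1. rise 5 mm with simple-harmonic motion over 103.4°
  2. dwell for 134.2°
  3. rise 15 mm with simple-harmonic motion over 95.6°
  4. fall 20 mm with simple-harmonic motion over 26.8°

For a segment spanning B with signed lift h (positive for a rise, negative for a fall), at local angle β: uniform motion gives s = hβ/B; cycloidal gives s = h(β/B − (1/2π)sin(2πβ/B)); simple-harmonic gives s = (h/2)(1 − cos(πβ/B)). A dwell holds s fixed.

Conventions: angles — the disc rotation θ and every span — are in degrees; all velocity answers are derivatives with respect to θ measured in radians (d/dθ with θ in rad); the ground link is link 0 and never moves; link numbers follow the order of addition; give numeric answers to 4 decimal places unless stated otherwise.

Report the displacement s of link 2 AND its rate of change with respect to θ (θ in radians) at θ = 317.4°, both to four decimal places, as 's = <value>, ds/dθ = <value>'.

seg 1 [0°–103.4°] simple-harmonic, h=5: full span → s += 5 → s = 5.0000
seg 2 [103.4°–237.6°] dwell: s stays 5.0000
seg 3 [237.6°–333.2°] simple-harmonic, h=15: θ=317.4° here. β=79.8, B=95.6. 15/2·(1 − cos(π·0.8347)) = 14.0116 → s = 19.0116
velocity in seg [237.6°–333.2°] (simple-harmonic), θ in radians: β = 79.8° = 1.3928 rad, B = 95.6° = 1.6685 rad; ds/dθ = (πh/(2B)) sin(πβ/B) = (π·15/(2·1.6685)) sin(π·0.8347) = 7.007018 mm/rad

s = 19.0116, ds/dθ = 7.0070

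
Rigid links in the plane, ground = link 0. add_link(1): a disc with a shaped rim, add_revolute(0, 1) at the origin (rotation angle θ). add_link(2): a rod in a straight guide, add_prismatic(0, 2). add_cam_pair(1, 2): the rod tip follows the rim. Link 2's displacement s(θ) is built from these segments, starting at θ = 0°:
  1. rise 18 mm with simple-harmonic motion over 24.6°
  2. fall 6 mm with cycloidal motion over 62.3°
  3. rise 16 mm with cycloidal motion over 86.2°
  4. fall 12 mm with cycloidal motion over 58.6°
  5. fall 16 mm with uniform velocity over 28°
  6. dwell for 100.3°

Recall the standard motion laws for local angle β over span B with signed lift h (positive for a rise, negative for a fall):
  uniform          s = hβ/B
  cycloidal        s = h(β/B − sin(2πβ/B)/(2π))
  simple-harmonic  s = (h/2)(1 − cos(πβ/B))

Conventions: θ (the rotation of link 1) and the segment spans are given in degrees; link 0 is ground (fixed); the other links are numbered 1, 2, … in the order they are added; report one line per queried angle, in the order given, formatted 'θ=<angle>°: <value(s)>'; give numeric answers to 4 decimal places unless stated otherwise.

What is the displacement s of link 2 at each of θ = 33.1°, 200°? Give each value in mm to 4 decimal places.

segment 1 (0° to 24.6°, simple-harmonic, h = 18) is passed completely: s = 0.0000 + (18) = 18.0000
θ = 33.1° falls in segment 2 (24.6° to 86.9°, cycloidal, h = -6): β = 33.1 − 24.6 = 8.5°, B = 62.3°; Δs = -6·(0.1364 − sin(2π·0.1364)/(2π)) = -0.0966; s = 18.0000 − 0.0966 = 17.9034
segment 2 (24.6° to 86.9°, cycloidal, h = -6) is passed completely: s = 18.0000 + (-6) = 12.0000
segment 3 (86.9° to 173.1°, cycloidal, h = 16) is passed completely: s = 12.0000 + (16) = 28.0000
θ = 200° falls in segment 4 (173.1° to 231.7°, cycloidal, h = -12): β = 200 − 173.1 = 26.9°, B = 58.6°; Δs = -12·(0.4590 − sin(2π·0.4590)/(2π)) = -5.0225; s = 28.0000 − 5.0225 = 22.9775

θ=33.1°: 17.9034
θ=200°: 22.9775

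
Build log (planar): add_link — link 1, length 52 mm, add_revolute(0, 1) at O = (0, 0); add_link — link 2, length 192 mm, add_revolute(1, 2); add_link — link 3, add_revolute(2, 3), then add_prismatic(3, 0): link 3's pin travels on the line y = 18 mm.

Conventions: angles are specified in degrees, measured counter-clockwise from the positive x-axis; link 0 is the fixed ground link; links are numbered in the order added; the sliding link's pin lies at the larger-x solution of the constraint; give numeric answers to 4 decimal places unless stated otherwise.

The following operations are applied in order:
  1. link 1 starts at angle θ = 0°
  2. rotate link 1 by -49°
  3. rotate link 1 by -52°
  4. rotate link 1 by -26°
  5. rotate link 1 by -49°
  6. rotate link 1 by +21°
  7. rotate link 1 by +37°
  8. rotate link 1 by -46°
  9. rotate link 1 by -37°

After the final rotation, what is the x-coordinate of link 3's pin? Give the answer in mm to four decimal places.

geometry: r = 52 mm, L = 192 mm, e = 18 mm; θ starts at 0°
rotate link 1 by -49°: θ ← 0° -49° = -49°
rotate link 1 by -52°: θ ← -49° -52° = -101°
rotate link 1 by -26°: θ ← -101° -26° = -127°
rotate link 1 by -49°: θ ← -127° -49° = -176°
rotate link 1 by +21°: θ ← -176° +21° = -155°
rotate link 1 by +37°: θ ← -155° +37° = -118°
rotate link 1 by -46°: θ ← -118° -46° = -164°
rotate link 1 by -37°: θ ← -164° -37° = -201°
crank pin P = (r cos θ, r sin θ) = (-48.546182, 18.635133)
h = r sin θ − e = 18.635133 − 18 = 0.635133
x = r cos θ + √(L² − h²) = -48.546182 + 191.998949 = 143.452767

143.4528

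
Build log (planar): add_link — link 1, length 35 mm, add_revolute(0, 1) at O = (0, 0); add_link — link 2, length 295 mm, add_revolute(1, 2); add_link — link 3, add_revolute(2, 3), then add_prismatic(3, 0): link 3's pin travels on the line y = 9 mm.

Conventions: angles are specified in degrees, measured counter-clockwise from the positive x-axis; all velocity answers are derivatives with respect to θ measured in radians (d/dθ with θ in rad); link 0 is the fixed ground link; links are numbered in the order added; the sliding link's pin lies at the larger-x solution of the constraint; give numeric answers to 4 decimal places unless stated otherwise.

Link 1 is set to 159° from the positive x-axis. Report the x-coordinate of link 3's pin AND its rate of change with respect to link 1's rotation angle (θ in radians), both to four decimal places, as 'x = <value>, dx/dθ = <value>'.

geometry: r = 35 mm, L = 295 mm, e = 9 mm
crank pin P = (r cos θ, r sin θ) = (-32.675315, 12.542878)
h = r sin θ − e = 12.542878 − 9 = 3.542878
x = r cos θ + √(L² − h²) = -32.675315 + 294.978725 = 262.303410
dx/dθ = −r sin θ − h·r cos θ/√(L² − h²) (θ in radians; h = 3.542878) = -12.150427

x = 262.3034, dx/dθ = -12.1504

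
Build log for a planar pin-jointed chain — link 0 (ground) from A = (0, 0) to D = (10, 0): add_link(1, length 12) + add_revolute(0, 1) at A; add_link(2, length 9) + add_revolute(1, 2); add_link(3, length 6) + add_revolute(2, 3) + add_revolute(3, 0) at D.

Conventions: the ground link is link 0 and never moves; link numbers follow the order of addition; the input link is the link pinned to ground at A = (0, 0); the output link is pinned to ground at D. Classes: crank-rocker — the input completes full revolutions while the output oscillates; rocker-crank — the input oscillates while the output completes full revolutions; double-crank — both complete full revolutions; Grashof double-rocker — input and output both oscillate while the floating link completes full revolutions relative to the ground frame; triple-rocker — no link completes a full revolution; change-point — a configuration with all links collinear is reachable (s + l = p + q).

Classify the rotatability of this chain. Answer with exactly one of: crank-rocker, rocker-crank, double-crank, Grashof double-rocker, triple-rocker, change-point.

lengths: ground=10, input=12, coupler=9, output=6
sorted: s=6 (shortest), l=12 (longest), p+q=19
s + l = 18 vs p + q = 19
s + l < p + q (Grashof) with shortest = output link → rocker-crank

rocker-crank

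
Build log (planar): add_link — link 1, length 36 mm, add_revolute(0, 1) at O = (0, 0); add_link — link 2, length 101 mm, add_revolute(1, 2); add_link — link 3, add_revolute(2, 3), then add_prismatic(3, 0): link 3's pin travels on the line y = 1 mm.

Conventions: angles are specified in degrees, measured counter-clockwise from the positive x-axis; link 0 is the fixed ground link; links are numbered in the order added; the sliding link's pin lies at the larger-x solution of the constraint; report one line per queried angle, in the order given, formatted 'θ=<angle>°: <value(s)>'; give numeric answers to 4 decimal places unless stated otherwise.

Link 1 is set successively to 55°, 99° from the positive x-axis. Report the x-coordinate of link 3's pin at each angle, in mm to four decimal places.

geometry: r = 36 mm, L = 101 mm, e = 1 mm
θ=55°: crank pin P = (r cos θ, r sin θ) = (20.648752, 29.489474)
θ=55°: h = r sin θ − e = 29.489474 − 1 = 28.489474
θ=55°: x = r cos θ + √(L² − h²) = 20.648752 + 96.898658 = 117.547410
θ=99°: crank pin P = (r cos θ, r sin θ) = (-5.631641, 35.556780)
θ=99°: h = r sin θ − e = 35.556780 − 1 = 34.556780
θ=99°: x = r cos θ + √(L² − h²) = -5.631641 + 94.904315 = 89.272674

θ=55°: 117.5474
θ=99°: 89.2727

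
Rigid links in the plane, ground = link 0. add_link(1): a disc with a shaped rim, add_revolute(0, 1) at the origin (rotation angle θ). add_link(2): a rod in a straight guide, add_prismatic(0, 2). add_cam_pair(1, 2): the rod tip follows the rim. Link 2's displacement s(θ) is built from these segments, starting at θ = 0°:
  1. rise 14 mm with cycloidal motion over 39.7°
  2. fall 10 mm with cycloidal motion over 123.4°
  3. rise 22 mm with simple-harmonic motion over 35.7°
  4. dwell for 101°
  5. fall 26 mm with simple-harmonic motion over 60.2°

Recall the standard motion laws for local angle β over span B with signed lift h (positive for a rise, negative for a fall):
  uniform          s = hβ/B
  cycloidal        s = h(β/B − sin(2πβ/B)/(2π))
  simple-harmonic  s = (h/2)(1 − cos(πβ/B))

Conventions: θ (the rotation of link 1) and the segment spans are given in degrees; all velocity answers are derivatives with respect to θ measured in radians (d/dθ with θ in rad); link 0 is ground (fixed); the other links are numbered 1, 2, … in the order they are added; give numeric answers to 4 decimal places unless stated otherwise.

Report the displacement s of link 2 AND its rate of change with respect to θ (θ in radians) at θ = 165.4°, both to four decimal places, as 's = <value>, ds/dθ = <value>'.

segment 1 (0° to 39.7°, cycloidal, h = 14) is passed completely: s = 0.0000 + (14) = 14.0000
segment 2 (39.7° to 163.1°, cycloidal, h = -10) is passed completely: s = 14.0000 + (-10) = 4.0000
θ = 165.4° falls in segment 3 (163.1° to 198.8°, simple-harmonic, h = 22): β = 165.4 − 163.1 = 2.3°, B = 35.7°; Δs = 22/2·(1 − cos(π·0.0644)) = 0.2245; s = 4.0000 + 0.2245 = 4.2245
velocity in seg [163.1°–198.8°] (simple-harmonic), θ in radians: β = 2.3° = 0.0401 rad, B = 35.7° = 0.6231 rad; ds/dθ = (πh/(2B)) sin(πβ/B) = (π·22/(2·0.6231)) sin(π·0.0644) = 11.149034 mm/rad

s = 4.2245, ds/dθ = 11.1490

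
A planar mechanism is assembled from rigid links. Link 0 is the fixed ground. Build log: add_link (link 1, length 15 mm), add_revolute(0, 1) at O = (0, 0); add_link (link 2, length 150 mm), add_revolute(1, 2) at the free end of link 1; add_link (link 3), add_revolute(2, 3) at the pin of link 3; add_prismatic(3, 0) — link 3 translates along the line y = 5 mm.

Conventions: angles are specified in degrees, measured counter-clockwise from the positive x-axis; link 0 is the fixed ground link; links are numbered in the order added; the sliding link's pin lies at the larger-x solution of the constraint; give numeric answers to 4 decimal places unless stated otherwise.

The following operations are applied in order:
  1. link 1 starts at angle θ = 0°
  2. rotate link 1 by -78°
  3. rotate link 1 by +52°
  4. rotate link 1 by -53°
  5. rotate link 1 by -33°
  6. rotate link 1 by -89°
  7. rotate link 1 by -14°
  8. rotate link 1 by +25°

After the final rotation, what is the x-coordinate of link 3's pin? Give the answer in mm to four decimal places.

geometry: r = 15 mm, L = 150 mm, e = 5 mm; θ starts at 0°
rotate link 1 by -78°: θ ← 0° -78° = -78°
rotate link 1 by +52°: θ ← -78° +52° = -26°
rotate link 1 by -53°: θ ← -26° -53° = -79°
rotate link 1 by -33°: θ ← -79° -33° = -112°
rotate link 1 by -89°: θ ← -112° -89° = -201°
rotate link 1 by -14°: θ ← -201° -14° = -215°
rotate link 1 by +25°: θ ← -215° +25° = -190°
crank pin P = (r cos θ, r sin θ) = (-14.772116, 2.604723)
h = r sin θ − e = 2.604723 − 5 = -2.395277
x = r cos θ + √(L² − h²) = -14.772116 + 149.980874 = 135.208758

135.2088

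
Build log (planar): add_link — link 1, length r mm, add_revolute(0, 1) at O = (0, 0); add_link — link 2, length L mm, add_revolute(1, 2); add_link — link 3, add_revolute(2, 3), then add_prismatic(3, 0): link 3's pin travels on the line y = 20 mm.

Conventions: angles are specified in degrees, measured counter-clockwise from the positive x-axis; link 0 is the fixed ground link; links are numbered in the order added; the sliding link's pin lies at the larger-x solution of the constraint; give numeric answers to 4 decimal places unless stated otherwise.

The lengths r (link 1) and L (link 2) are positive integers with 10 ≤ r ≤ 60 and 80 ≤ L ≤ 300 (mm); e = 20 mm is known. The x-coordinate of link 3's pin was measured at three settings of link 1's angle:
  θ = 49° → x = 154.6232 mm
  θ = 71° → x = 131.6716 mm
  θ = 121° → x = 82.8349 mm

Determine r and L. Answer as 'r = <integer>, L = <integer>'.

constraint per measurement: (x − r cos θ)² + (r sin θ − e)² = L²
subtracting the θ₁ and θ₂ equations cancels the r² and L² terms:
r = (x₁² − x₂²) / (2[(x₁cos θ₁ + e sin θ₁) − (x₂cos θ₂ + e sin θ₂)]) = 60.0000 → r = 60
L² = (x₁ − r cos θ₁)² + (r sin θ₁ − e)² = 13923.9974 → L = 118.0000 → L = 118
check at θ₃=121°: x = 82.8349 (printed 82.8349) ✓

r = 60, L = 118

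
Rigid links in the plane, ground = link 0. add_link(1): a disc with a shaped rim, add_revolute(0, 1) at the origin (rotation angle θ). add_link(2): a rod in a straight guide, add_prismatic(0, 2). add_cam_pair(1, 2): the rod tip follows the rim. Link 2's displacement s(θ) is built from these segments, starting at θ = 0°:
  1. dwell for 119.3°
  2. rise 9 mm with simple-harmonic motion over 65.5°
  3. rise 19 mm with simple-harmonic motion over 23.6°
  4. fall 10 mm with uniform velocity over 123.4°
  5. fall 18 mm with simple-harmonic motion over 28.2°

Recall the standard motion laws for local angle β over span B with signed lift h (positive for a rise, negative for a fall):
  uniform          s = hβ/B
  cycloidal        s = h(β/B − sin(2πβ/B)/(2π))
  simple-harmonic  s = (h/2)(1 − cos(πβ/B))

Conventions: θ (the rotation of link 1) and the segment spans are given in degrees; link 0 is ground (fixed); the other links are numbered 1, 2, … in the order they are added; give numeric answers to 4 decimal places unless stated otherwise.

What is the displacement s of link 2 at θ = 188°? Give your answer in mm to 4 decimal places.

segment 1 (0° to 119.3°, dwell): s unchanged at 0.0000
segment 2 (119.3° to 184.8°, simple-harmonic, h = 9) is passed completely: s = 0.0000 + (9) = 9.0000
θ = 188° falls in segment 3 (184.8° to 208.4°, simple-harmonic, h = 19): β = 188 − 184.8 = 3.2°, B = 23.6°; Δs = 19/2·(1 − cos(π·0.1356)) = 0.8490; s = 9.0000 + 0.8490 = 9.8490

9.8490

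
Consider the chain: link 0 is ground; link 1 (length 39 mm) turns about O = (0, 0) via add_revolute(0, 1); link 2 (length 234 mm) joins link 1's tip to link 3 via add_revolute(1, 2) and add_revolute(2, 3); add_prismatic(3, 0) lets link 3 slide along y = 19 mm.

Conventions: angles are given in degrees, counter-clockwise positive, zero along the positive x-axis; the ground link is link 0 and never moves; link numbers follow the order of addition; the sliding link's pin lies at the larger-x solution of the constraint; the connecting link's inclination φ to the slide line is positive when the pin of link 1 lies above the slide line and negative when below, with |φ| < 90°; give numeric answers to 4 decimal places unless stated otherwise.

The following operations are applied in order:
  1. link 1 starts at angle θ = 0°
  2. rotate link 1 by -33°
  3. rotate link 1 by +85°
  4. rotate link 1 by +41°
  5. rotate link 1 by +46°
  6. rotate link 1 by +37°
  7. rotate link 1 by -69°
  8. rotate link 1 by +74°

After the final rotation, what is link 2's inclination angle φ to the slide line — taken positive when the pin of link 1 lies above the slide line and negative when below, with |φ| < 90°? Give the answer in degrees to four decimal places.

geometry: r = 39 mm, L = 234 mm, e = 19 mm; θ starts at 0°
rotate link 1 by -33°: θ ← 0° -33° = -33°
rotate link 1 by +85°: θ ← -33° +85° = 52°
rotate link 1 by +41°: θ ← 52° +41° = 93°
rotate link 1 by +46°: θ ← 93° +46° = 139°
rotate link 1 by +37°: θ ← 139° +37° = 176°
rotate link 1 by -69°: θ ← 176° -69° = 107°
rotate link 1 by +74°: θ ← 107° +74° = 181°
h = r sin θ − e = -0.680644 − 19 = -19.680644
sin φ = h / L = -19.680644 / 234 = -0.08410532
φ = arcsin(-0.08410532) = -4.824579°

-4.8246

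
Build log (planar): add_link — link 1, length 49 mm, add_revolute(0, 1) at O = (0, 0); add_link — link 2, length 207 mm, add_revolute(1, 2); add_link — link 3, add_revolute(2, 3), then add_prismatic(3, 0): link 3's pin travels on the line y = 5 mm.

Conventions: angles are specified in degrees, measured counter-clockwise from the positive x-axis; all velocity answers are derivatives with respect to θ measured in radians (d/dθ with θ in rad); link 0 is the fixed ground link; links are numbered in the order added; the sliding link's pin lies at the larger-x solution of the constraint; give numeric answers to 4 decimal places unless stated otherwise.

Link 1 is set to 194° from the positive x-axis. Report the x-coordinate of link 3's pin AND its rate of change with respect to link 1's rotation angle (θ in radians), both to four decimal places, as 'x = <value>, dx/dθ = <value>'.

geometry: r = 49 mm, L = 207 mm, e = 5 mm
crank pin P = (r cos θ, r sin θ) = (-47.544491, -11.854173)
h = r sin θ − e = -11.854173 − 5 = -16.854173
x = r cos θ + √(L² − h²) = -47.544491 + 206.312716 = 158.768226
dx/dθ = −r sin θ − h·r cos θ/√(L² − h²) (θ in radians; h = -16.854173) = 7.970151

x = 158.7682, dx/dθ = 7.9702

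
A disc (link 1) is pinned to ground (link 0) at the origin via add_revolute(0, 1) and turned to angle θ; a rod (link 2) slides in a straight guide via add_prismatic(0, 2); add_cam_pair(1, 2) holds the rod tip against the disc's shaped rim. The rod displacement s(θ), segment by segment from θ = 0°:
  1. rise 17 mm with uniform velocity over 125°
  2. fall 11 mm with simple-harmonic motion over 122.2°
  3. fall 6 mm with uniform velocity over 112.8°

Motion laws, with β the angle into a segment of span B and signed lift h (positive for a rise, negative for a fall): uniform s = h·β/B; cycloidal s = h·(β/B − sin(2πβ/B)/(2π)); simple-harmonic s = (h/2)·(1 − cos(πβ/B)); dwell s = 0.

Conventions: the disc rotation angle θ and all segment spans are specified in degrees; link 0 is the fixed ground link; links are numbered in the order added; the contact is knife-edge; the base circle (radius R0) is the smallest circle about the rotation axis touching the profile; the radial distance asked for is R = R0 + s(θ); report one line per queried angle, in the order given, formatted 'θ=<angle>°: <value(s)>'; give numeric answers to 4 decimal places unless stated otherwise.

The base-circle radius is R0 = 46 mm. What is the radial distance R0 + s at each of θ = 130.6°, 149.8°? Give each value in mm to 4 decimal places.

segment 1 (0° to 125°, uniform, h = 17) is passed completely: s = 0.0000 + (17) = 17.0000
θ = 130.6° falls in segment 2 (125° to 247.2°, simple-harmonic, h = -11): β = 130.6 − 125 = 5.6°, B = 122.2°; Δs = -11/2·(1 − cos(π·0.0458)) = -0.0569; s = 17.0000 − 0.0569 = 16.9431
θ = 149.8° falls in segment 2 (125° to 247.2°, simple-harmonic, h = -11): β = 149.8 − 125 = 24.8°, B = 122.2°; Δs = -11/2·(1 − cos(π·0.2029)) = -1.0805; s = 17.0000 − 1.0805 = 15.9195
θ=130.6°: R = R0 + s = 46 + 16.9431 = 62.9431
θ=149.8°: R = R0 + s = 46 + 15.9195 = 61.9195

θ=130.6°: 62.9431
θ=149.8°: 61.9195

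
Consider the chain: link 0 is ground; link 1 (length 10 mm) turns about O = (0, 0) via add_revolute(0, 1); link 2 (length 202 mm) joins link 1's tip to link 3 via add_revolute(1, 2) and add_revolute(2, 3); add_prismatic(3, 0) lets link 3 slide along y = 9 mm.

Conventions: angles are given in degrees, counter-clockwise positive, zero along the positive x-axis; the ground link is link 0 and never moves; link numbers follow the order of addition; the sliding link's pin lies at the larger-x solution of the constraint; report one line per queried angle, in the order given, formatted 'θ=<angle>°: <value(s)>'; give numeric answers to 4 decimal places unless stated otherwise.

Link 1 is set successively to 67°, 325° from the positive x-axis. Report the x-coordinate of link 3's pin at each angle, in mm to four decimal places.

geometry: r = 10 mm, L = 202 mm, e = 9 mm
θ=67°: crank pin P = (r cos θ, r sin θ) = (3.907311, 9.205049)
θ=67°: h = r sin θ − e = 9.205049 − 9 = 0.205049
θ=67°: x = r cos θ + √(L² − h²) = 3.907311 + 201.999896 = 205.907207
θ=325°: crank pin P = (r cos θ, r sin θ) = (8.191520, -5.735764)
θ=325°: h = r sin θ − e = -5.735764 − 9 = -14.735764
θ=325°: x = r cos θ + √(L² − h²) = 8.191520 + 201.461801 = 209.653321

θ=67°: 205.9072
θ=325°: 209.6533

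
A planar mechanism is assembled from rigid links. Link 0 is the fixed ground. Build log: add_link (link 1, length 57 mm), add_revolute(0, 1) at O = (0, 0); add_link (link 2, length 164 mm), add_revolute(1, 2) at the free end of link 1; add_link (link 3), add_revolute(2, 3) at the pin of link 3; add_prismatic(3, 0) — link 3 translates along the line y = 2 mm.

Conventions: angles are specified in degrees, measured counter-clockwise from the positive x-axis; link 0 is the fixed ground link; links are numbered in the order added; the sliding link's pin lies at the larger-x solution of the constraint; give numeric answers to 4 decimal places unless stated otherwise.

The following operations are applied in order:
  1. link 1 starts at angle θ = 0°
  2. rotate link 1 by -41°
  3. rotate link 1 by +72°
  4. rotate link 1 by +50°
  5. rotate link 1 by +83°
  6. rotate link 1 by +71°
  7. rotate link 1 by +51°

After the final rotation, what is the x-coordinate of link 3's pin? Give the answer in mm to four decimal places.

geometry: r = 57 mm, L = 164 mm, e = 2 mm; θ starts at 0°
rotate link 1 by -41°: θ ← 0° -41° = -41°
rotate link 1 by +72°: θ ← -41° +72° = 31°
rotate link 1 by +50°: θ ← 31° +50° = 81°
rotate link 1 by +83°: θ ← 81° +83° = 164°
rotate link 1 by +71°: θ ← 164° +71° = 235°
rotate link 1 by +51°: θ ← 235° +51° = 286°
crank pin P = (r cos θ, r sin θ) = (15.711329, -54.791917)
h = r sin θ − e = -54.791917 − 2 = -56.791917
x = r cos θ + √(L² − h²) = 15.711329 + 153.852781 = 169.564110

169.5641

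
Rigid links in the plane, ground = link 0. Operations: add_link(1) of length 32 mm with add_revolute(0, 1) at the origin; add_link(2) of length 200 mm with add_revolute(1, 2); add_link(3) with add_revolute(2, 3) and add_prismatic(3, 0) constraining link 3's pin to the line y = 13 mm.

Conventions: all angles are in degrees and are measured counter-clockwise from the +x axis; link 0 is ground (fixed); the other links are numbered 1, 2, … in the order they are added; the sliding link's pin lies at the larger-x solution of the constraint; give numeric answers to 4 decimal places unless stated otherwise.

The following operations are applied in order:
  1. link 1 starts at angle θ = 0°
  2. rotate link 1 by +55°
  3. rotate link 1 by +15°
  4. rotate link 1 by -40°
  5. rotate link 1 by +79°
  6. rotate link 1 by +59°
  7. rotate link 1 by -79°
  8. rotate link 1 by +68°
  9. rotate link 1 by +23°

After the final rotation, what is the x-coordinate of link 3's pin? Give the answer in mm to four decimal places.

geometry: r = 32 mm, L = 200 mm, e = 13 mm; θ starts at 0°
rotate link 1 by +55°: θ ← 0° +55° = 55°
rotate link 1 by +15°: θ ← 55° +15° = 70°
rotate link 1 by -40°: θ ← 70° -40° = 30°
rotate link 1 by +79°: θ ← 30° +79° = 109°
rotate link 1 by +59°: θ ← 109° +59° = 168°
rotate link 1 by -79°: θ ← 168° -79° = 89°
rotate link 1 by +68°: θ ← 89° +68° = 157°
rotate link 1 by +23°: θ ← 157° +23° = 180°
crank pin P = (r cos θ, r sin θ) = (-32.000000, 0.000000)
h = r sin θ − e = 0.000000 − 13 = -13.000000
x = r cos θ + √(L² − h²) = -32.000000 + 199.577053 = 167.577053

167.5771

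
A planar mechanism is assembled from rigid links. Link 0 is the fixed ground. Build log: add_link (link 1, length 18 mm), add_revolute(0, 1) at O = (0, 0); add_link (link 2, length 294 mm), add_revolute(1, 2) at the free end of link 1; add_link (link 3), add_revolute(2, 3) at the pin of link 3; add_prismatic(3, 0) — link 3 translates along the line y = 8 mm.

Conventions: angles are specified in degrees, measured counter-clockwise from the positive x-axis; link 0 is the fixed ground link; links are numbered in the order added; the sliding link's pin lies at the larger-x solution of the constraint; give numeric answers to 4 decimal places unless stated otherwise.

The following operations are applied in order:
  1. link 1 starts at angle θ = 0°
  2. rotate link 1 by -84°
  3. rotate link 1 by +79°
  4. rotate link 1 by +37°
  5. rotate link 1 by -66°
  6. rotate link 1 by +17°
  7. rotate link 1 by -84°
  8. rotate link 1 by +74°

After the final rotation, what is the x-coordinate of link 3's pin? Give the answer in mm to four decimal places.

geometry: r = 18 mm, L = 294 mm, e = 8 mm; θ starts at 0°
rotate link 1 by -84°: θ ← 0° -84° = -84°
rotate link 1 by +79°: θ ← -84° +79° = -5°
rotate link 1 by +37°: θ ← -5° +37° = 32°
rotate link 1 by -66°: θ ← 32° -66° = -34°
rotate link 1 by +17°: θ ← -34° +17° = -17°
rotate link 1 by -84°: θ ← -17° -84° = -101°
rotate link 1 by +74°: θ ← -101° +74° = -27°
crank pin P = (r cos θ, r sin θ) = (16.038117, -8.171829)
h = r sin θ − e = -8.171829 − 8 = -16.171829
x = r cos θ + √(L² − h²) = 16.038117 + 293.554887 = 309.593005

309.5930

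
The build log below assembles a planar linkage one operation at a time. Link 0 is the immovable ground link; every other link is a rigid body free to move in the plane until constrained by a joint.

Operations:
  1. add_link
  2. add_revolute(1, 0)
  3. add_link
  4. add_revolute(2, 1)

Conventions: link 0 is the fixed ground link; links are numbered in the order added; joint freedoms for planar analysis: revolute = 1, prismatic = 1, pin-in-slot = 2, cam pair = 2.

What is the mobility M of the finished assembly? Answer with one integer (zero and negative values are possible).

ground; <1,0,0>
#1 <2,0,0>
R:1↔0 J1 <2,1,0>
#2 <3,1,0>
R:2↔1 J1 <3,2,0>
3×2 − 2×2 − 1×0 = 2

M = 2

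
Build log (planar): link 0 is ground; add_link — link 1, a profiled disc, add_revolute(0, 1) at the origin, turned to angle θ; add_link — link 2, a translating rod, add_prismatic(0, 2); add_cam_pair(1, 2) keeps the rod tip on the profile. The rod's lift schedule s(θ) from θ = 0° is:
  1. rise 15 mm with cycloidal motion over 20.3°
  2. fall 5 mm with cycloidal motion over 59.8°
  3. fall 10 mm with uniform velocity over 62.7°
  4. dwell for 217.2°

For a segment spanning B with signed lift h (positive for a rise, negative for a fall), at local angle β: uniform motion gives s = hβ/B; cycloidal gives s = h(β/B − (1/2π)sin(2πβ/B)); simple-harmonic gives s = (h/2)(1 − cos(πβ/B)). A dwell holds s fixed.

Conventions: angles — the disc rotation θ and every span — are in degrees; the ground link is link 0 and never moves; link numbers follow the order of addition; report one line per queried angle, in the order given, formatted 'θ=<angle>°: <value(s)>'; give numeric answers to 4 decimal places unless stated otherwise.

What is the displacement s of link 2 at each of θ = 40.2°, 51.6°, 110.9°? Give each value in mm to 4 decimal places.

seg 1 [0°–20.3°] cycloidal, h=15: full span → s += 15 → s = 15.0000
seg 2 [20.3°–80.1°] cycloidal, h=-5: θ=40.2° here. β=19.9, B=59.8. -5·(0.3328 − sin(2π·0.3328)/(2π)) = -0.9733 → s = 14.0267
seg 2 [20.3°–80.1°] cycloidal, h=-5: θ=51.6° here. β=31.3, B=59.8. -5·(0.5234 − sin(2π·0.5234)/(2π)) = -2.7337 → s = 12.2663
seg 2 [20.3°–80.1°] cycloidal, h=-5: full span → s += -5 → s = 10.0000
seg 3 [80.1°–142.8°] uniform, h=-10: θ=110.9° here. β=30.8, B=62.7. -10·30.8/62.7 = -4.9123 → s = 5.0877

θ=40.2°: 14.0267
θ=51.6°: 12.2663
θ=110.9°: 5.0877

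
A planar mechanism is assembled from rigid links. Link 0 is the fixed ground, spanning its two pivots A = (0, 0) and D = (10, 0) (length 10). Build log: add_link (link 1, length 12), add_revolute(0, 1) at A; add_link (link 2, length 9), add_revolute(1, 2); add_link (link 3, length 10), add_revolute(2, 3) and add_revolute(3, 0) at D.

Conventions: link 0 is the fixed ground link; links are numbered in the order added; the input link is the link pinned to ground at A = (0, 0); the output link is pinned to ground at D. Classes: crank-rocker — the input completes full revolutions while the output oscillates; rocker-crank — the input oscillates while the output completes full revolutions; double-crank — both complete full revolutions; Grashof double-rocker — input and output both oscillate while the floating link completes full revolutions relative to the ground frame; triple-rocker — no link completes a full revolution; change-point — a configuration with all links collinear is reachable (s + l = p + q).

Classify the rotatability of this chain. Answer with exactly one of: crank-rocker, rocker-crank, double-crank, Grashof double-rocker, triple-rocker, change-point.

lengths: ground=10, input=12, coupler=9, output=10
sorted: s=9 (shortest), l=12 (longest), p+q=20
s + l = 21 vs p + q = 20
s + l > p + q → non-Grashof → no link fully rotates → triple-rocker

triple-rocker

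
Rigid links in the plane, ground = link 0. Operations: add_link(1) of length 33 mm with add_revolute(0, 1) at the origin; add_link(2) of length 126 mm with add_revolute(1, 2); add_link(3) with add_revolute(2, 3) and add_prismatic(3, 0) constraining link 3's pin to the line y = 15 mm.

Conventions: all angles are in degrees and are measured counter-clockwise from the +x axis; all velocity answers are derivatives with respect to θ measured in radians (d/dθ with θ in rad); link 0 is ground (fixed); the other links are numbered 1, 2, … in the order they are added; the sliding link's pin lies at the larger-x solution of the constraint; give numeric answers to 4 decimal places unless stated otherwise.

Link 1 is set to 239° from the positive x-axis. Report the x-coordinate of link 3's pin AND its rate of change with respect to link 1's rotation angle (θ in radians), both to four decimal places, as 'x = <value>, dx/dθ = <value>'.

geometry: r = 33 mm, L = 126 mm, e = 15 mm
crank pin P = (r cos θ, r sin θ) = (-16.996256, -28.286521)
h = r sin θ − e = -28.286521 − 15 = -43.286521
x = r cos θ + √(L² − h²) = -16.996256 + 118.331218 = 101.334961
dx/dθ = −r sin θ − h·r cos θ/√(L² − h²) (θ in radians; h = -43.286521) = 22.069152

x = 101.3350, dx/dθ = 22.0692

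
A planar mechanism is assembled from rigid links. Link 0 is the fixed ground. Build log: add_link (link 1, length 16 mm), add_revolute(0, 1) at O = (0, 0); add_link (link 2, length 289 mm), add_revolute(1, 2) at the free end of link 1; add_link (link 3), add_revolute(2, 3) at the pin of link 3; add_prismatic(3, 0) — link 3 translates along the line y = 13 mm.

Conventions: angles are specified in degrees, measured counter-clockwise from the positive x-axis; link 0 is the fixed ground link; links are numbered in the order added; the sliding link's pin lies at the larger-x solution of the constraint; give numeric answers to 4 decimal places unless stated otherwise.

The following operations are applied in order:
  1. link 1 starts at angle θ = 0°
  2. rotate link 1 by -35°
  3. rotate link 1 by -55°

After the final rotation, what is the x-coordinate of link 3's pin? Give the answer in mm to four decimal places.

geometry: r = 16 mm, L = 289 mm, e = 13 mm; θ starts at 0°
rotate link 1 by -35°: θ ← 0° -35° = -35°
rotate link 1 by -55°: θ ← -35° -55° = -90°
crank pin P = (r cos θ, r sin θ) = (0.000000, -16.000000)
h = r sin θ − e = -16.000000 − 13 = -29.000000
x = r cos θ + √(L² − h²) = 0.000000 + 287.541301 = 287.541301

287.5413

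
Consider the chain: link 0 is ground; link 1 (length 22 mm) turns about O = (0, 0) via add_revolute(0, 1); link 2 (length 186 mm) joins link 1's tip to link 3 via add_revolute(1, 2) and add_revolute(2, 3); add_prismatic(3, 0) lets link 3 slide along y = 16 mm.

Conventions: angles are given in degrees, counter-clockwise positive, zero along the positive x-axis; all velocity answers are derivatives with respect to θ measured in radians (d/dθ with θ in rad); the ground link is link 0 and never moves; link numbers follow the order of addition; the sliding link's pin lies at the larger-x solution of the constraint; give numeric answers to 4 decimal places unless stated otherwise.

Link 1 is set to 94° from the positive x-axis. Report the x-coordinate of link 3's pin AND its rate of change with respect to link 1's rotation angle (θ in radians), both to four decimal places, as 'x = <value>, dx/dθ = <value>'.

geometry: r = 22 mm, L = 186 mm, e = 16 mm
crank pin P = (r cos θ, r sin θ) = (-1.534642, 21.946409)
h = r sin θ − e = 21.946409 − 16 = 5.946409
x = r cos θ + √(L² − h²) = -1.534642 + 185.904923 = 184.370280
dx/dθ = −r sin θ − h·r cos θ/√(L² − h²) (θ in radians; h = 5.946409) = -21.897322

x = 184.3703, dx/dθ = -21.8973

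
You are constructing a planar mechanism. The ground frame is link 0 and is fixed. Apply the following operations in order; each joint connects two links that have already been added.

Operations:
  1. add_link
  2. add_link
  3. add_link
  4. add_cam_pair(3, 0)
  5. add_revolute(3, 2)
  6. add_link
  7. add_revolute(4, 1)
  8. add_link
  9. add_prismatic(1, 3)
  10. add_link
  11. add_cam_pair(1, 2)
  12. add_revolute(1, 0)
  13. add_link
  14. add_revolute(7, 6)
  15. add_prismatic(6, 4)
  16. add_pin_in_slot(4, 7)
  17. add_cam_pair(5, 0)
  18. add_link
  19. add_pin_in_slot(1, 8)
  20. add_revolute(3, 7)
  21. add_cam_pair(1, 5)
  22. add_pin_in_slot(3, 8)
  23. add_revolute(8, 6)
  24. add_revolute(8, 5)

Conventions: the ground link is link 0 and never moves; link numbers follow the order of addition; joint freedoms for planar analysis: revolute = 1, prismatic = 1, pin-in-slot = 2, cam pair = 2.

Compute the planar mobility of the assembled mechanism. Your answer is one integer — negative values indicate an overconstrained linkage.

(L,J1,J2)=(1,0,0); link0 fixed
link1: (2,0,0)
link2: (3,0,0)
link3: (4,0,0)
C 3-0 [J2]: (4,0,1)
R 3-2 [J1]: (4,1,1)
link4: (5,1,1)
R 4-1 [J1]: (5,2,1)
link5: (6,2,1)
P 1-3 [J1]: (6,3,1)
link6: (7,3,1)
C 1-2 [J2]: (7,3,2)
R 1-0 [J1]: (7,4,2)
link7: (8,4,2)
R 7-6 [J1]: (8,5,2)
P 6-4 [J1]: (8,6,2)
PS 4-7 [J2]: (8,6,3)
C 5-0 [J2]: (8,6,4)
link8: (9,6,4)
PS 1-8 [J2]: (9,6,5)
R 3-7 [J1]: (9,7,5)
C 1-5 [J2]: (9,7,6)
PS 3-8 [J2]: (9,7,7)
R 8-6 [J1]: (9,8,7)
R 8-5 [J1]: (9,9,7)
Grübler: 3·8 − 2·9 − 7 = -1

M = -1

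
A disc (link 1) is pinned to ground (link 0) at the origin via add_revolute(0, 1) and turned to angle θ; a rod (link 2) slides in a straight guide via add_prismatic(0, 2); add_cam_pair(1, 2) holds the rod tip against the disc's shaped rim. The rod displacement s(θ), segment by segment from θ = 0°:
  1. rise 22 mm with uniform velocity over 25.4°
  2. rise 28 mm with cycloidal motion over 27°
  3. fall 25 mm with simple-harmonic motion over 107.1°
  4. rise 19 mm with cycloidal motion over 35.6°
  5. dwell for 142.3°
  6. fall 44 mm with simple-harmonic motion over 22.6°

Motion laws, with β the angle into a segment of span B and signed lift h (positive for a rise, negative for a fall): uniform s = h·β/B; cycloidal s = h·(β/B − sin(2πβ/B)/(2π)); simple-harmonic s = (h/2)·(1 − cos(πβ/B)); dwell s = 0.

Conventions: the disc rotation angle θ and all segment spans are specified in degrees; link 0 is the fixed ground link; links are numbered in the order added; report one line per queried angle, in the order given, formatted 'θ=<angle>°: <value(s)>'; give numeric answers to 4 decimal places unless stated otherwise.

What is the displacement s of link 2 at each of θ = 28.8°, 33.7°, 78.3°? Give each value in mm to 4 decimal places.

segment 1 (0° to 25.4°, uniform, h = 22) is passed completely: s = 0.0000 + (22) = 22.0000
θ = 28.8° falls in segment 2 (25.4° to 52.4°, cycloidal, h = 28): β = 28.8 − 25.4 = 3.4°, B = 27°; Δs = 28·(0.1259 − sin(2π·0.1259)/(2π)) = 0.3565; s = 22.0000 + 0.3565 = 22.3565
θ = 33.7° falls in segment 2 (25.4° to 52.4°, cycloidal, h = 28): β = 33.7 − 25.4 = 8.3°, B = 27°; Δs = 28·(0.3074 − sin(2π·0.3074)/(2π)) = 4.4378; s = 22.0000 + 4.4378 = 26.4378
segment 2 (25.4° to 52.4°, cycloidal, h = 28) is passed completely: s = 22.0000 + (28) = 50.0000
θ = 78.3° falls in segment 3 (52.4° to 159.5°, simple-harmonic, h = -25): β = 78.3 − 52.4 = 25.9°, B = 107.1°; Δs = -25/2·(1 − cos(π·0.2418)) = -3.4372; s = 50.0000 − 3.4372 = 46.5628

θ=28.8°: 22.3565
θ=33.7°: 26.4378
θ=78.3°: 46.5628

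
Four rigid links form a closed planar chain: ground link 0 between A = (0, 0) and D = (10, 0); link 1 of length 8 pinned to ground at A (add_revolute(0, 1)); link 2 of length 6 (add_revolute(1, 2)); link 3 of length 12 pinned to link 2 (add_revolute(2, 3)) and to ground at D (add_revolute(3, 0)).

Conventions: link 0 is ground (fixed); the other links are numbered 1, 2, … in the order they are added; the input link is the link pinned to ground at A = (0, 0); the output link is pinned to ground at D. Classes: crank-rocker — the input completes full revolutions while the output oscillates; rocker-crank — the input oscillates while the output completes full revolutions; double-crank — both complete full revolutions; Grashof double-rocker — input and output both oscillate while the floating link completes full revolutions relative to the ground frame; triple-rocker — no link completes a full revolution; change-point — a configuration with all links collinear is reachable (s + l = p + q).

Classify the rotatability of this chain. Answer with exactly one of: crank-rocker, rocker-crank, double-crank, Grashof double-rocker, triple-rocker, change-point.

lengths: ground=10, input=8, coupler=6, output=12
sorted: s=6 (shortest), l=12 (longest), p+q=18
s + l = 18 vs p + q = 18
s + l = p + q → change-point (collinear configuration reachable)

change-point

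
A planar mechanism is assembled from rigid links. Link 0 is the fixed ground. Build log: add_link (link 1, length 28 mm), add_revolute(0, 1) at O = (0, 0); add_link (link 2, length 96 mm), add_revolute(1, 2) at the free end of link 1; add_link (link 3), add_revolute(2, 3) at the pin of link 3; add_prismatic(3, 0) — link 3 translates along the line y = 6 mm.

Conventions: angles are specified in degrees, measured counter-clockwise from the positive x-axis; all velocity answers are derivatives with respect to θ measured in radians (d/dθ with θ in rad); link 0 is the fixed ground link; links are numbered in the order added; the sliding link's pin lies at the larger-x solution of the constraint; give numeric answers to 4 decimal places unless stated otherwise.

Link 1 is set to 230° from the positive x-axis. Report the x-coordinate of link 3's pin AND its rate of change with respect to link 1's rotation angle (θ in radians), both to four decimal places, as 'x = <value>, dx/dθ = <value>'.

geometry: r = 28 mm, L = 96 mm, e = 6 mm
crank pin P = (r cos θ, r sin θ) = (-17.998053, -21.449244)
h = r sin θ − e = -21.449244 − 6 = -27.449244
x = r cos θ + √(L² − h²) = -17.998053 + 91.992059 = 73.994006
dx/dθ = −r sin θ − h·r cos θ/√(L² − h²) (θ in radians; h = -27.449244) = 16.078857

x = 73.9940, dx/dθ = 16.0789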